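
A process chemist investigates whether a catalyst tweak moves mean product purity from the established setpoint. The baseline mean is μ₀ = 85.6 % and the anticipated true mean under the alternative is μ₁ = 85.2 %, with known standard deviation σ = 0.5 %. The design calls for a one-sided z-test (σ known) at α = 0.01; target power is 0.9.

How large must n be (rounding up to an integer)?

Standardized effect: d = |μ₁ − μ₀| / σ = |85.2 − 85.6| / 0.5 = 0.8000
For power 0.9 need Φ(δ − z_{0.01}) = 0.9, so δ = z_{0.01} + z_{0.10} = 2.326 + 1.282 = 3.608.
δ = d·√n ⇒ n = (δ/d)² = (3.608 / 0.8000)² = 20.34.
Rounding up, n = 21.

n = 21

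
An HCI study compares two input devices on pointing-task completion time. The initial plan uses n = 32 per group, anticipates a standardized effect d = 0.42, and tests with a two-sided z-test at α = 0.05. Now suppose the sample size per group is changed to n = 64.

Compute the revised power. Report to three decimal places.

Power ≈ 0.661

With n = 64 per group: δ = d·√(n/2) = 0.42 × √(64/2) = 2.3759. Critical value z_{0.025} = 1.960.
Revised power = Φ(δ − 1.960) + Φ(−δ − 1.960) = Φ(0.416) + Φ(-4.336) = 0.6613 + 0.0000 = 0.6613.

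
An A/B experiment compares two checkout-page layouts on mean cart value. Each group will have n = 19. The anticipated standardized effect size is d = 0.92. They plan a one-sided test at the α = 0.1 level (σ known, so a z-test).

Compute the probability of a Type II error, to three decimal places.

β ≈ 0.060

Noncentrality parameter: δ = d·√(n/2) = 0.92 × √(19/2) = 2.8356
Critical value for a one-sided test at α = 0.1: z_α = 1.282.
Power = P(Z > 1.282 − δ) = Φ(1.554) = 0.9399.
Type II error: β = 1 − power = 1 − 0.9399 = 0.0601.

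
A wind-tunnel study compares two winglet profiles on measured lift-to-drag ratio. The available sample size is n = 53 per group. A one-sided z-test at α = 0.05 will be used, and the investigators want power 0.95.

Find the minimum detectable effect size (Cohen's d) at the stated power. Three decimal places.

d ≈ 0.639

Required noncentrality: δ = z_{0.05} + z_{0.05} = 1.645 + 1.645 = 3.290.
δ = d·√(n/2) ⇒ d = δ/√(n/2) = 3.290/√(53/2) = 0.6390.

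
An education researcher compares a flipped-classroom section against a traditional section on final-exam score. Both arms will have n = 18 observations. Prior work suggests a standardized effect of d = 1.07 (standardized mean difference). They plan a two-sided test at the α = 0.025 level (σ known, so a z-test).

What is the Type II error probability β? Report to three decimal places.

β ≈ 0.166

Noncentrality parameter: δ = d·√(n/2) = 1.07 × √(18/2) = 3.2100
Two-sided α = 0.025 → critical value z_{0.0125} = 2.241.
Power = Φ(δ − 2.241) + Φ(−δ − 2.241) = Φ(0.969) + Φ(-5.451) = 0.8336 + 0.0000 = 0.8336.
Type II error: β = 1 − power = 1 − 0.8336 = 0.1664.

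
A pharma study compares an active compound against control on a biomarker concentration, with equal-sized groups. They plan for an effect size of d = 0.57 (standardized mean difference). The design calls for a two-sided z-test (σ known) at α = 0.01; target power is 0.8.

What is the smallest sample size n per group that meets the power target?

n = 72 per group

For power 0.8 need Φ(δ − z_{0.005}) = 0.8, so δ = z_{0.005} + z_{0.20} = 2.576 + 0.842 = 3.417.
(The Φ(−δ − z_{α/2}) term is vanishingly small for δ > 0 and is dropped in the standard sample-size formula.)
δ = d·√(n/2) ⇒ n = 2(δ/d)² = 2 × (3.417 / 0.57)² = 71.89.
Round up to the next whole unit.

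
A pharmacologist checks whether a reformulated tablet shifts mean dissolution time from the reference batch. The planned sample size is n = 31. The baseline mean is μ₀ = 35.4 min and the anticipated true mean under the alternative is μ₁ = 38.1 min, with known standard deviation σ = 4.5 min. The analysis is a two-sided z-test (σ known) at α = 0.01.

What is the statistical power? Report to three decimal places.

Standardized effect: d = |μ₁ − μ₀| / σ = |38.1 − 35.4| / 4.5 = 0.6000
Noncentrality parameter: δ = d·√n = 0.6000 × √31 = 3.3407
Two-sided α = 0.01 → critical value z_{0.005} = 2.576.
Power = Φ(δ − 2.576) + Φ(−δ − 2.576) = Φ(0.765) + Φ(-5.916) = 0.7778 + 0.0000 = 0.7778.

Power ≈ 0.778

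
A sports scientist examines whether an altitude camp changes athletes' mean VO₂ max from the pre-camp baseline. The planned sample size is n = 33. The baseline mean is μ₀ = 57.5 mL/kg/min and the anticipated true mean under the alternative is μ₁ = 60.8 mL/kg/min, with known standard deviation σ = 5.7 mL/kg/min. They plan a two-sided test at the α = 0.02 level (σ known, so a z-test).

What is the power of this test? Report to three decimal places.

Power ≈ 0.841

Standardized effect: d = |μ₁ − μ₀| / σ = |60.8 − 57.5| / 5.7 = 0.5789
Noncentrality parameter: δ = d·√n = 0.5789 × √33 = 3.3258
Two-sided α = 0.02 → critical value z_{0.01} = 2.326.
Power = Φ(δ − 2.326) + Φ(−δ − 2.326) = Φ(0.999) + Φ(-5.652) = 0.8412 + 0.0000 = 0.8412.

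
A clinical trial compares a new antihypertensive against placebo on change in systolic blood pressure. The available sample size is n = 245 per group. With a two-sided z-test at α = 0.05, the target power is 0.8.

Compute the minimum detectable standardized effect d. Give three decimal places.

d ≈ 0.253

Required noncentrality: δ = z_{0.025} + z_{0.20} = 1.960 + 0.842 = 2.802.
(Lower-tail contribution to power is negligible for δ > 0.)
δ = d·√(n/2) ⇒ d = δ/√(n/2) = 2.802/√(245/2) = 0.2531.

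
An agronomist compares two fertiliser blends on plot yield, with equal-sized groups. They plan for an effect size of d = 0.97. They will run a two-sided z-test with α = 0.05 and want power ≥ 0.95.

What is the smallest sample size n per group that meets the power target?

For power 0.95 need Φ(δ − z_{0.025}) = 0.95, so δ = z_{0.025} + z_{0.05} = 1.960 + 1.645 = 3.605.
(Ignoring the negligible lower-tail rejection probability gives the usual closed-form inversion.)
δ = d·√(n/2) ⇒ n = 2(δ/d)² = 2 × (3.605 / 0.97)² = 27.62.
Round up to the next whole unit.

n = 28 per group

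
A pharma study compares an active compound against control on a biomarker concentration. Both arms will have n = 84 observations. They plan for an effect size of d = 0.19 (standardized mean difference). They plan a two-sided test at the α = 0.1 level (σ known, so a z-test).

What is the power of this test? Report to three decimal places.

Noncentrality parameter: δ = d·√(n/2) = 0.19 × √(84/2) = 1.2313
Two-sided α = 0.1 → critical value z_{0.05} = 1.645.
Power = Φ(δ − 1.645) + Φ(−δ − 1.645) = Φ(-0.414) + Φ(-2.876) = 0.3396 + 0.0020 = 0.3416.

Power ≈ 0.342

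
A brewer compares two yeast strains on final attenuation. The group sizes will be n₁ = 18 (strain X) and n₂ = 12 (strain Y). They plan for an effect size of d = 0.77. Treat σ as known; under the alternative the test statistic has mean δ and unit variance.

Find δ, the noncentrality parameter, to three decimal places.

δ = d / √(1/n₁ + 1/n₂) = 0.77 / √(1/18 + 1/12) = 2.0661

δ ≈ 2.066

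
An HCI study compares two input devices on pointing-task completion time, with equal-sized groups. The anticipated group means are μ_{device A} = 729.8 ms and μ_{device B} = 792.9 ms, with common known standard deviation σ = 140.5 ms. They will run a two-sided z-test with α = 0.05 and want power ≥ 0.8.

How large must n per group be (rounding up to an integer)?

n = 78 per group

Standardized effect: d = |μ_{device A} − μ_{device B}| / σ = |729.8 − 792.9| / 140.5 = 0.4491
For power 0.8 need Φ(δ − z_{0.025}) = 0.8, so δ = z_{0.025} + z_{0.20} = 1.960 + 0.842 = 2.802.
(The Φ(−δ − z_{α/2}) term is vanishingly small for δ > 0 and is dropped in the standard sample-size formula.)
δ = d·√(n/2) ⇒ n = 2(δ/d)² = 2 × (2.802 / 0.4491)² = 77.83.
Round up to the next whole unit.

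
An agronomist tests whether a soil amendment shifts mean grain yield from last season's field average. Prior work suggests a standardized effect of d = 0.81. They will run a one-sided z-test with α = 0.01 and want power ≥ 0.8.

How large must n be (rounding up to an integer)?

Set Φ(δ − 2.326) = 0.8; then δ − 2.326 = Φ⁻¹(0.8) = 0.842, giving δ = 3.168.
δ = d·√n ⇒ n = (δ/d)² = (3.168 / 0.81)² = 15.30.
Round up to the next whole unit.

n = 16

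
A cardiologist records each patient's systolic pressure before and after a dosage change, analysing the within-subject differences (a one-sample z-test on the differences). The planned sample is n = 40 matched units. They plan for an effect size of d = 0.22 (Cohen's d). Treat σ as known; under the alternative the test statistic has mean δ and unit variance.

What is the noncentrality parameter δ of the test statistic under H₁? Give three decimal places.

δ ≈ 1.391

δ = d·√n = 0.22 × √40 = 1.3914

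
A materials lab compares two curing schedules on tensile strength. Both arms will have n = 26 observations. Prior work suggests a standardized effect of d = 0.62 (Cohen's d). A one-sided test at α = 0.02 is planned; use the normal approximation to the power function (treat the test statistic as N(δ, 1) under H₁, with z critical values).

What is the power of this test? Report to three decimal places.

Noncentrality parameter: δ = d·√(n/2) = 0.62 × √(26/2) = 2.2354
Critical value for a one-sided test at α = 0.02: z_α = 2.054.
Power = Φ(δ − 2.054) = Φ(0.182) = 0.5721.

Power ≈ 0.572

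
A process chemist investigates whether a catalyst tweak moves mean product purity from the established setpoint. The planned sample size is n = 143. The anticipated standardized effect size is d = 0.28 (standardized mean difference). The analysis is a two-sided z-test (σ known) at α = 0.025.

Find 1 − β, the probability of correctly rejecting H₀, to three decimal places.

Noncentrality parameter: δ = d·√n = 0.28 × √143 = 3.3483
Critical value for a two-sided test at α = 0.025: z_{α/2} = 2.241.
Power = Φ(δ − 2.241) + Φ(−δ − 2.241) = Φ(1.107) + Φ(-5.590) = 0.8658 + 0.0000 = 0.8658.

Power ≈ 0.866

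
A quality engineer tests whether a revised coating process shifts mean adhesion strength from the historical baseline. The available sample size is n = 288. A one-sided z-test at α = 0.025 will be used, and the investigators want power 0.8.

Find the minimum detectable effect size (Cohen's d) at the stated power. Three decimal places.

Need Φ(δ − 1.960) = 0.8, so δ = 1.960 + 0.842 = 2.802.
δ = d·√n ⇒ d = δ/√n = 2.802/√288 = 0.1651.

d ≈ 0.165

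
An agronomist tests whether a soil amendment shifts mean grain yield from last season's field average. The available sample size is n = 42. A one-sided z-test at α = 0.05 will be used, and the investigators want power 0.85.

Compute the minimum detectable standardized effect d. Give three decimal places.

d ≈ 0.414

Required noncentrality: δ = z_{0.05} + z_{0.15} = 1.645 + 1.036 = 2.681.
δ = d·√n ⇒ d = δ/√n = 2.681/√42 = 0.4137.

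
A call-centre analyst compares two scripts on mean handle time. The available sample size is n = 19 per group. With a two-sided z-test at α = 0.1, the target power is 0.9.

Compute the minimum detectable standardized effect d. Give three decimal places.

d ≈ 0.949

Required noncentrality: δ = z_{0.05} + z_{0.10} = 1.645 + 1.282 = 2.926.
(Lower-tail contribution to power is negligible for δ > 0.)
δ = d·√(n/2) ⇒ d = δ/√(n/2) = 2.926/√(19/2) = 0.9495.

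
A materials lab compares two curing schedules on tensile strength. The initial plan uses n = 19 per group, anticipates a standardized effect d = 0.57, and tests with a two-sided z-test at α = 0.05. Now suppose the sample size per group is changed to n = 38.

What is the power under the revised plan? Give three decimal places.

With n = 38 per group: δ = d·√(n/2) = 0.57 × √(38/2) = 2.4846. Critical value z_{0.025} = 1.960.
Revised power = Φ(δ − 1.960) + Φ(−δ − 1.960) = Φ(0.525) + Φ(-4.445) = 0.7001 + 0.0000 = 0.7001.

Power ≈ 0.700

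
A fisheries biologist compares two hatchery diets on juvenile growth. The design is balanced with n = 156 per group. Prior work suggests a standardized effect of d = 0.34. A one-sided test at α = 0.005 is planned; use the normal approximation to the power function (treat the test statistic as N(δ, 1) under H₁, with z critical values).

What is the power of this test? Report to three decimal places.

Noncentrality parameter: δ = d·√(n/2) = 0.34 × √(156/2) = 3.0028
One-sided α = 0.005 → critical value z_{0.005} = 2.576.
Power = P(Z > 2.576 − δ) = Φ(0.427) = 0.6653.

Power ≈ 0.665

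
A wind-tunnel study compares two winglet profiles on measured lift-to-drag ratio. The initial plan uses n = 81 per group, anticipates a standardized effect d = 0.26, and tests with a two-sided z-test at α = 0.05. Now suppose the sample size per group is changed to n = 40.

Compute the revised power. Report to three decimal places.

Power ≈ 0.214

With n = 40 per group: δ = d·√(n/2) = 0.26 × √(40/2) = 1.1628. Critical value z_{0.025} = 1.960.
Revised power = Φ(δ − 1.960) + Φ(−δ − 1.960) = Φ(-0.797) + Φ(-3.123) = 0.2127 + 0.0009 = 0.2136.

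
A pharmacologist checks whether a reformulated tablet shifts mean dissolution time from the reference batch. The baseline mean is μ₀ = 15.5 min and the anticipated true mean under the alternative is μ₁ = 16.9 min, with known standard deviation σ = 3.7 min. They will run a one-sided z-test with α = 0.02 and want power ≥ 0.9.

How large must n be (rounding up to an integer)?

n = 78

Standardized effect: d = |μ₁ − μ₀| / σ = |16.9 − 15.5| / 3.7 = 0.3784
For power 0.9 need Φ(δ − z_{0.02}) = 0.9, so δ = z_{0.02} + z_{0.10} = 2.054 + 1.282 = 3.335.
δ = d·√n ⇒ n = (δ/d)² = (3.335 / 0.3784)² = 77.70.
Rounding up, n = 78.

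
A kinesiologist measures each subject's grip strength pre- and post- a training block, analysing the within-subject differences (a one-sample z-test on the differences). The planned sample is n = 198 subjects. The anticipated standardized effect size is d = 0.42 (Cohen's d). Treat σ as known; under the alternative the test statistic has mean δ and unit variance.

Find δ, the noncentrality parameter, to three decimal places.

δ = d·√n = 0.42 × √198 = 5.9099

δ ≈ 5.910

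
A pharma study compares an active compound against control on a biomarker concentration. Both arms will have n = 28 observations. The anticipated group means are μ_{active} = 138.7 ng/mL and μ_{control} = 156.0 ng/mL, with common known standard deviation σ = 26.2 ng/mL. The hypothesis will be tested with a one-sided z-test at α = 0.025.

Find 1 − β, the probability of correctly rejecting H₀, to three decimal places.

Standardized effect: d = |μ_{active} − μ_{control}| / σ = |138.7 − 156.0| / 26.2 = 0.6603
Noncentrality parameter: λ = d·√(n/2) = 0.6603 × √(28/2) = 2.4706
One-sided α = 0.025 → critical value z_{0.025} = 1.960.
Power = P(Z > 1.960 − λ) = Φ(0.511) = 0.6952.

Power ≈ 0.695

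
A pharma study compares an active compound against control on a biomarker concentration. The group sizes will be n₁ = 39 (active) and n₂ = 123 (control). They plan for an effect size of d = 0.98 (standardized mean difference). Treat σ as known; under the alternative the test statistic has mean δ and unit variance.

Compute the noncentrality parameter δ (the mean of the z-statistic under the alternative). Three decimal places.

δ ≈ 5.333

The noncentrality parameter scales effect size by the design's sample-size factor: δ = d / √(1/n₁ + 1/n₂) = 0.98 / √(1/39 + 1/123) = 5.3328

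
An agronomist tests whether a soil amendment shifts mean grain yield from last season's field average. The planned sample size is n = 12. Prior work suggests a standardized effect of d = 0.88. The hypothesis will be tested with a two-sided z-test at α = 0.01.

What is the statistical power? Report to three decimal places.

Noncentrality parameter: δ = d·√n = 0.88 × √12 = 3.0484
Critical value for a two-sided test at α = 0.01: z_{α/2} = 2.576.
Power = Φ(δ − 2.576) + Φ(−δ − 2.576) = Φ(0.473) + Φ(-5.624) = 0.6817 + 0.0000 = 0.6817.

Power ≈ 0.682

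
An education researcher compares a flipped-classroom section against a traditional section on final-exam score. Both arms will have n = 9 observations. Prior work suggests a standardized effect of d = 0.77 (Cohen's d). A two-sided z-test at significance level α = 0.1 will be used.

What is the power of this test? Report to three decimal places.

Power ≈ 0.496

Noncentrality parameter: δ = d·√(n/2) = 0.77 × √(9/2) = 1.6334
Critical value for a two-sided test at α = 0.1: z_{α/2} = 1.645.
Power = Φ(δ − 1.645) + Φ(−δ − 1.645) = Φ(-0.011) + Φ(-3.278) = 0.4954 + 0.0005 = 0.4960.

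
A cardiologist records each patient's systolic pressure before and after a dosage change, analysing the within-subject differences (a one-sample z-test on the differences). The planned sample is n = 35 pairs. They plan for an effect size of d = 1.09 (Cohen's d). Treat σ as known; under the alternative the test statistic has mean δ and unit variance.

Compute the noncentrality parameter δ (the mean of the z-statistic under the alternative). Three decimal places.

The noncentrality parameter scales effect size by the design's sample-size factor: δ = d·√n = 1.09 × √35 = 6.4485

δ ≈ 6.449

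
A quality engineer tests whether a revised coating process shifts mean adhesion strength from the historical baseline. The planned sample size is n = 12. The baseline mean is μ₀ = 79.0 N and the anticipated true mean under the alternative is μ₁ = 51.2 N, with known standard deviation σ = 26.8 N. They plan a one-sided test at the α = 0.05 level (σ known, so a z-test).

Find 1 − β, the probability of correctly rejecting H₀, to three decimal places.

Power ≈ 0.974

Standardized effect: d = |μ₁ − μ₀| / σ = |51.2 − 79.0| / 26.8 = 1.0373
Noncentrality parameter: δ = d·√n = 1.0373 × √12 = 3.5934
One-sided α = 0.05 → critical value z_{0.05} = 1.645.
Power = P(Z > 1.645 − δ) = Φ(1.949) = 0.9743.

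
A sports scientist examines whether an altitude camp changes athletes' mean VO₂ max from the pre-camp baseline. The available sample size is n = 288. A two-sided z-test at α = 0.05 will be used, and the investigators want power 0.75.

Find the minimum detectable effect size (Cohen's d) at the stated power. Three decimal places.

Required noncentrality: δ = z_{0.025} + z_{0.25} = 1.960 + 0.674 = 2.634.
(Lower-tail contribution to power is negligible for δ > 0.)
δ = d·√n ⇒ d = δ/√n = 2.634/√288 = 0.1552.

d ≈ 0.155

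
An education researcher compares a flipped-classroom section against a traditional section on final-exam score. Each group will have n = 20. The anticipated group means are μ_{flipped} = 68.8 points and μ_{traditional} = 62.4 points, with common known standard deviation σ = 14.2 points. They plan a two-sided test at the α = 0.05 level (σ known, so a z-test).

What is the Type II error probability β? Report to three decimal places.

β ≈ 0.703

Standardized effect: d = |μ_{flipped} − μ_{traditional}| / σ = |68.8 − 62.4| / 14.2 = 0.4507
Noncentrality parameter: δ = d·√(n/2) = 0.4507 × √(20/2) = 1.4253
Two-sided α = 0.05 → critical value z_{0.025} = 1.960.
Power = Φ(δ − 1.960) + Φ(−δ − 1.960) = Φ(-0.535) + Φ(-3.385) = 0.2964 + 0.0004 = 0.2968.
Type II error: β = 1 − power = 1 − 0.2968 = 0.7032.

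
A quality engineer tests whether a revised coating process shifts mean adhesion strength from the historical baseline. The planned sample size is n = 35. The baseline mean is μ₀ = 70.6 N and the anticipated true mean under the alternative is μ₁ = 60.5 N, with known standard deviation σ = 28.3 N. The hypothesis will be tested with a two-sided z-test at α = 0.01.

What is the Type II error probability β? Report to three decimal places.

β ≈ 0.679

Standardized effect: d = |μ₁ − μ₀| / σ = |60.5 − 70.6| / 28.3 = 0.3569
Noncentrality parameter: δ = d·√n = 0.3569 × √35 = 2.1114
Critical value for a two-sided test at α = 0.01: z_{α/2} = 2.576.
Power = Φ(δ − 2.576) + Φ(−δ − 2.576) = Φ(-0.464) + Φ(-4.687) = 0.3212 + 0.0000 = 0.3212.
Type II error: β = 1 − power = 1 − 0.3212 = 0.6788.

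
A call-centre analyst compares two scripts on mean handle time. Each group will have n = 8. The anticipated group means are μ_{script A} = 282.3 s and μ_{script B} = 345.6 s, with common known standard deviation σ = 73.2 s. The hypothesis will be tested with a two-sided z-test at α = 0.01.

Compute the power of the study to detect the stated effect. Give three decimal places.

Power ≈ 0.199

Standardized effect: d = |μ_{script A} − μ_{script B}| / σ = |282.3 − 345.6| / 73.2 = 0.8648
Noncentrality parameter: δ = d·√(n/2) = 0.8648 × √(8/2) = 1.7295
Two-sided α = 0.01 → critical value z_{0.005} = 2.576.
Power = Φ(δ − 2.576) + Φ(−δ − 2.576) = Φ(-0.846) + Φ(-4.305) = 0.1987 + 0.0000 = 0.1987.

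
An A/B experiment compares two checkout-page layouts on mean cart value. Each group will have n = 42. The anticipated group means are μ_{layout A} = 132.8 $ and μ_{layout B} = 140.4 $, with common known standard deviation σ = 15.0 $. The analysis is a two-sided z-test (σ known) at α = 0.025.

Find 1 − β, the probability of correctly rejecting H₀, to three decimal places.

Standardized effect: d = |μ_{layout A} − μ_{layout B}| / σ = |132.8 − 140.4| / 15.0 = 0.5067
Noncentrality parameter: δ = d·√(n/2) = 0.5067 × √(42/2) = 2.3218
Critical value for a two-sided test at α = 0.025: z_{α/2} = 2.241.
Power = Φ(δ − 2.241) + Φ(−δ − 2.241) = Φ(0.080) + Φ(-4.563) = 0.5321 + 0.0000 = 0.5321.

Power ≈ 0.532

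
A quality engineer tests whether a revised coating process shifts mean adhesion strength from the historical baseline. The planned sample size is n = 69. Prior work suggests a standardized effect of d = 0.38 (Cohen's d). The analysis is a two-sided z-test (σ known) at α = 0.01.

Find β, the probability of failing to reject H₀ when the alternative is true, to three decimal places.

Noncentrality parameter: δ = d·√n = 0.38 × √69 = 3.1565
Critical value for a two-sided test at α = 0.01: z_{α/2} = 2.576.
Power = Φ(δ − 2.576) + Φ(−δ − 2.576) = Φ(0.581) + Φ(-5.732) = 0.7193 + 0.0000 = 0.7193.
Type II error: β = 1 − power = 1 − 0.7193 = 0.2807.

β ≈ 0.281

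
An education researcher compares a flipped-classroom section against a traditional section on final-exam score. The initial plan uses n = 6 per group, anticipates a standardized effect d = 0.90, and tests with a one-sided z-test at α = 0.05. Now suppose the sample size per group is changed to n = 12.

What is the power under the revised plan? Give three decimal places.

With n = 12 per group: δ = d·√(n/2) = 0.90 × √(12/2) = 2.2045. Critical value z_{0.05} = 1.645.
Revised power = Φ(δ − 1.645) = Φ(0.560) = 0.7122.

Power ≈ 0.712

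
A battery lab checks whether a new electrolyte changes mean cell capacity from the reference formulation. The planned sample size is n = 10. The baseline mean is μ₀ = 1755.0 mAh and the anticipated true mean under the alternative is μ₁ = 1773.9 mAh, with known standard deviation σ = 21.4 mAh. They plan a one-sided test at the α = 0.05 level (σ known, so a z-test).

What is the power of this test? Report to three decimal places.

Power ≈ 0.875

Standardized effect: d = |μ₁ − μ₀| / σ = |1773.9 − 1755.0| / 21.4 = 0.8832
Noncentrality parameter: λ = d·√n = 0.8832 × √10 = 2.7929
One-sided α = 0.05 → critical value z_{0.05} = 1.645.
Power = Φ(λ − 1.645) = Φ(1.148) = 0.8745.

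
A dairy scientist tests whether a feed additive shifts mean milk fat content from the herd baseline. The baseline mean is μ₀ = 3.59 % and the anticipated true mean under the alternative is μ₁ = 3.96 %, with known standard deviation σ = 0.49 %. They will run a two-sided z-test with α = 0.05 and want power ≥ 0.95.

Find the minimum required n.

Standardized effect: d = |μ₁ − μ₀| / σ = |3.96 − 3.59| / 0.49 = 0.7551
Set Φ(δ − 1.960) = 0.95; then δ − 1.960 = Φ⁻¹(0.95) = 1.645, giving δ = 3.605.
(For δ > 0 the lower-tail rejection region contributes negligibly to power, so the one-term inversion is standard.)
δ = d·√n ⇒ n = (δ/d)² = (3.605 / 0.7551)² = 22.79.
Round up to the next whole unit.

n = 23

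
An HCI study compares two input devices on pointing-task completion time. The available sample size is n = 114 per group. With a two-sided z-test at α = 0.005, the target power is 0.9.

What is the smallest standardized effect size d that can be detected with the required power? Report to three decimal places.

d ≈ 0.542

Required noncentrality: δ = z_{0.0025} + z_{0.10} = 2.807 + 1.282 = 4.089.
(Lower-tail contribution to power is negligible for δ > 0.)
δ = d·√(n/2) ⇒ d = δ/√(n/2) = 4.089/√(114/2) = 0.5415.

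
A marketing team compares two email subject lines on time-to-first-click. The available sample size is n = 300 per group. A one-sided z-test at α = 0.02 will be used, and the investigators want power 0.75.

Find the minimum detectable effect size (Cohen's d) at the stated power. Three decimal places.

d ≈ 0.223

Required noncentrality: δ = z_{0.02} + z_{0.25} = 2.054 + 0.674 = 2.728.
δ = d·√(n/2) ⇒ d = δ/√(n/2) = 2.728/√(300/2) = 0.2228.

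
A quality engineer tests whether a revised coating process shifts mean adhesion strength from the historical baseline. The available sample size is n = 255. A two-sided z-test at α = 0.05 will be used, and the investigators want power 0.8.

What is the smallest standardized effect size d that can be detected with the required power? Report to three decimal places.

Required noncentrality: δ = z_{0.025} + z_{0.20} = 1.960 + 0.842 = 2.802.
(The second rejection-region term Φ(−δ − z_{α/2}) is negligible and dropped.)
δ = d·√n ⇒ d = δ/√n = 2.802/√255 = 0.1754.

d ≈ 0.175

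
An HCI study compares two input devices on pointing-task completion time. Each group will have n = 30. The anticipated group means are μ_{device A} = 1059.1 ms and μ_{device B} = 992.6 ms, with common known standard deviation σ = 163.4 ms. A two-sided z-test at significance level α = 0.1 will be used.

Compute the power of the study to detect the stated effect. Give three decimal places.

Standardized effect: d = |μ_{device A} − μ_{device B}| / σ = |1059.1 − 992.6| / 163.4 = 0.4070
Noncentrality parameter: δ = d·√(n/2) = 0.4070 × √(30/2) = 1.5762
Critical value for a two-sided test at α = 0.1: z_{α/2} = 1.645.
Power = Φ(δ − 1.645) + Φ(−δ − 1.645) = Φ(-0.069) + Φ(-3.221) = 0.4726 + 0.0006 = 0.4733.

Power ≈ 0.473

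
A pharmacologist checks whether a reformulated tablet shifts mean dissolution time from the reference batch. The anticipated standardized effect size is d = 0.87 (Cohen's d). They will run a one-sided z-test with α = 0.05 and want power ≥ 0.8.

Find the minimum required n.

n = 9

Set Φ(δ − 1.645) = 0.8; then δ − 1.645 = Φ⁻¹(0.8) = 0.842, giving δ = 2.486.
δ = d·√n ⇒ n = (δ/d)² = (2.486 / 0.87)² = 8.17.
Rounding up, n = 9.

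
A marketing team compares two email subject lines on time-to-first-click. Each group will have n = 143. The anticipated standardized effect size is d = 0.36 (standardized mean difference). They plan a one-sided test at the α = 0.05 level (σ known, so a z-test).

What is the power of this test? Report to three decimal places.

Noncentrality parameter: δ = d·√(n/2) = 0.36 × √(143/2) = 3.0441
One-sided α = 0.05 → critical value z_{0.05} = 1.645.
Power = P(Z > 1.645 − δ) = Φ(1.399) = 0.9191.

Power ≈ 0.919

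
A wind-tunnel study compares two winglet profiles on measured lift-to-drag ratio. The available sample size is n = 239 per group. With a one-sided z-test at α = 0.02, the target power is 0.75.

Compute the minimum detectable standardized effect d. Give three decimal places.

Need Φ(δ − 2.054) = 0.75, so δ = 2.054 + 0.674 = 2.728.
δ = d·√(n/2) ⇒ d = δ/√(n/2) = 2.728/√(239/2) = 0.2496.

d ≈ 0.250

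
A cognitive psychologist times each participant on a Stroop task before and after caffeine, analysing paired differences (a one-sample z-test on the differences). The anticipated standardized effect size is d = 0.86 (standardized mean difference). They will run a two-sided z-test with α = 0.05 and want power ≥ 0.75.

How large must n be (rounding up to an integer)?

n = 10

For power 0.75 need Φ(δ − z_{0.025}) = 0.75, so δ = z_{0.025} + z_{0.25} = 1.960 + 0.674 = 2.634.
(The Φ(−δ − z_{α/2}) term is vanishingly small for δ > 0 and is dropped in the standard sample-size formula.)
δ = d·√n ⇒ n = (δ/d)² = (2.634 / 0.86)² = 9.38.
Round up to the next whole unit.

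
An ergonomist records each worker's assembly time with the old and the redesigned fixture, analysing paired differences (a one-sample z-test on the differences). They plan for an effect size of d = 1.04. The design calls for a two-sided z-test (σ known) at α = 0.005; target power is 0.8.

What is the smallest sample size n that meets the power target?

n = 13

For power 0.8 need Φ(δ − z_{0.0025}) = 0.8, so δ = z_{0.0025} + z_{0.20} = 2.807 + 0.842 = 3.649.
(The Φ(−δ − z_{α/2}) term is vanishingly small for δ > 0 and is dropped in the standard sample-size formula.)
δ = d·√n ⇒ n = (δ/d)² = (3.649 / 1.04)² = 12.31.
Round up to the next whole unit.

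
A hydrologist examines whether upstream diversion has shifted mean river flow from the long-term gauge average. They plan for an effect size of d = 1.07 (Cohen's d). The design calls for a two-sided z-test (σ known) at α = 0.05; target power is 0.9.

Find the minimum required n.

Set Φ(δ − 1.960) = 0.9; then δ − 1.960 = Φ⁻¹(0.9) = 1.282, giving δ = 3.242.
(For δ > 0 the lower-tail rejection region contributes negligibly to power, so the one-term inversion is standard.)
δ = d·√n ⇒ n = (δ/d)² = (3.242 / 1.07)² = 9.18.
Rounding up, n = 10.

n = 10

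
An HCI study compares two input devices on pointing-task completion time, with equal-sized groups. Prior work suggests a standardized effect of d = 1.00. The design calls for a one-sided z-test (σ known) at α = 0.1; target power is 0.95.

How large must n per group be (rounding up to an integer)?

n = 18 per group

For power 0.95 need Φ(δ − z_{0.1}) = 0.95, so δ = z_{0.1} + z_{0.05} = 1.282 + 1.645 = 2.926.
δ = d·√(n/2) ⇒ n = 2(δ/d)² = 2 × (2.926 / 1.00)² = 17.13.
Rounding up, n = 18 per group.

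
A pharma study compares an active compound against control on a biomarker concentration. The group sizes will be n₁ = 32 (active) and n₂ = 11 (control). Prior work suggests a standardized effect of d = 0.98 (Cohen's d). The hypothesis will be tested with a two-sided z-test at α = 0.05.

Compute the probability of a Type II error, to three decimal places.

Noncentrality parameter: δ = d / √(1/n₁ + 1/n₂) = 0.98 / √(1/32 + 1/11) = 2.8039
Two-sided α = 0.05 → critical value z_{0.025} = 1.960.
Power = Φ(δ − 1.960) + Φ(−δ − 1.960) = Φ(0.844) + Φ(-4.764) = 0.8006 + 0.0000 = 0.8006.
Type II error: β = 1 − power = 1 − 0.8006 = 0.1994.

β ≈ 0.199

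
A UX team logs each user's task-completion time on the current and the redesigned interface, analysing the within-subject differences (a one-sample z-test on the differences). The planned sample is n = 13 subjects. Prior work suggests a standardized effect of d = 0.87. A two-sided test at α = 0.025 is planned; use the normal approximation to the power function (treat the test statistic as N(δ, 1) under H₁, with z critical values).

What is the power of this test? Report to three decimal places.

Noncentrality parameter: λ = d·√n = 0.87 × √13 = 3.1368
Critical value for a two-sided test at α = 0.025: z_{α/2} = 2.241.
Power = Φ(λ − 2.241) + Φ(−λ − 2.241) = Φ(0.895) + Φ(-5.378) = 0.8147 + 0.0000 = 0.8147.

Power ≈ 0.815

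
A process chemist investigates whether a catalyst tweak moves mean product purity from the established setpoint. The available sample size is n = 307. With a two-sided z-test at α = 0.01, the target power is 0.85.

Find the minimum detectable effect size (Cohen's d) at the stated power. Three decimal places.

d ≈ 0.206

Need Φ(δ − 2.576) = 0.85, so δ = 2.576 + 1.036 = 3.612.
(Lower-tail contribution to power is negligible for δ > 0.)
δ = d·√n ⇒ d = δ/√n = 3.612/√307 = 0.2062.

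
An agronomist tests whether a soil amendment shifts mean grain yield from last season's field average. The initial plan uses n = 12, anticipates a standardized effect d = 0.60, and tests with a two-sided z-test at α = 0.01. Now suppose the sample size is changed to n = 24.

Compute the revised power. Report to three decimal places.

With n = 24: δ = d·√n = 0.60 × √24 = 2.9394. Critical value z_{0.005} = 2.576.
Revised power = Φ(δ − 2.576) + Φ(−δ − 2.576) = Φ(0.364) + Φ(-5.515) = 0.6419 + 0.0000 = 0.6419.

Power ≈ 0.642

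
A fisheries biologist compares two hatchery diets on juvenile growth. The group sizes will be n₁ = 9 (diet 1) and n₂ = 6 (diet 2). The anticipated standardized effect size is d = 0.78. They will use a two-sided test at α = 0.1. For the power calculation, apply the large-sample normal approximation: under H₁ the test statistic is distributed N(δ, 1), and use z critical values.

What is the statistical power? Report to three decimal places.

Noncentrality parameter: δ = d / √(1/n₁ + 1/n₂) = 0.78 / √(1/9 + 1/6) = 1.4799
Two-sided α = 0.1 → critical value z_{0.05} = 1.645.
Power = Φ(δ − 1.645) + Φ(−δ − 1.645) = Φ(-0.165) + Φ(-3.125) = 0.4345 + 0.0009 = 0.4354.

Power ≈ 0.435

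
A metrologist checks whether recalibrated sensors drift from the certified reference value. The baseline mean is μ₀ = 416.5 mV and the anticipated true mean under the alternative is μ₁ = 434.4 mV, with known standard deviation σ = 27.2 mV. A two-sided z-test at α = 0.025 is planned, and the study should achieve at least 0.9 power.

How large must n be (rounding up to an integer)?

Standardized effect: d = |μ₁ − μ₀| / σ = |434.4 − 416.5| / 27.2 = 0.6581
For power 0.9 need Φ(δ − z_{0.0125}) = 0.9, so δ = z_{0.0125} + z_{0.10} = 2.241 + 1.282 = 3.523.
(Ignoring the negligible lower-tail rejection probability gives the usual closed-form inversion.)
δ = d·√n ⇒ n = (δ/d)² = (3.523 / 0.6581)² = 28.66.
Rounding up, n = 29.

n = 29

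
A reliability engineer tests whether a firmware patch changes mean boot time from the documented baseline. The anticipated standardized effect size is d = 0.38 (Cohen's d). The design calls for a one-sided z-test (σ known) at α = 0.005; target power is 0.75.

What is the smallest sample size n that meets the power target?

Set Φ(δ − 2.576) = 0.75; then δ − 2.576 = Φ⁻¹(0.75) = 0.674, giving δ = 3.250.
δ = d·√n ⇒ n = (δ/d)² = (3.250 / 0.38)² = 73.16.
Rounding up, n = 74.

n = 74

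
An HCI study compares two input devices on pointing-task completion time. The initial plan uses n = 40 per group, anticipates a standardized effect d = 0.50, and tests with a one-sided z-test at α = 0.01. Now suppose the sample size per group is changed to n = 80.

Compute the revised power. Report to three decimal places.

With n = 80 per group: δ = d·√(n/2) = 0.50 × √(80/2) = 3.1623. Critical value z_{0.01} = 2.326.
Revised power = Φ(δ − 2.326) = Φ(0.836) = 0.7984.

Power ≈ 0.798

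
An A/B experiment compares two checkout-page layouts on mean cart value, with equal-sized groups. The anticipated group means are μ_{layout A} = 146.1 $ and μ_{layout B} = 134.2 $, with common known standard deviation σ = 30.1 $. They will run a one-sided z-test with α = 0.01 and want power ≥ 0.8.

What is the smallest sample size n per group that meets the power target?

n = 129 per group

Standardized effect: d = |μ_{layout A} − μ_{layout B}| / σ = |146.1 − 134.2| / 30.1 = 0.3953
For power 0.8 need Φ(δ − z_{0.01}) = 0.8, so δ = z_{0.01} + z_{0.20} = 2.326 + 0.842 = 3.168.
δ = d·√(n/2) ⇒ n = 2(δ/d)² = 2 × (3.168 / 0.3953)² = 128.42.
Rounding up, n = 129 per group.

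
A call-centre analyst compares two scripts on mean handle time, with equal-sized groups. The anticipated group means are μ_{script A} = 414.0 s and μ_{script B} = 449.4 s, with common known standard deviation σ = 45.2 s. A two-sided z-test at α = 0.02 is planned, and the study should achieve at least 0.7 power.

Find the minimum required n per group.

Standardized effect: d = |μ_{script A} − μ_{script B}| / σ = |414.0 − 449.4| / 45.2 = 0.7832
Set Φ(δ − 2.326) = 0.7; then δ − 2.326 = Φ⁻¹(0.7) = 0.524, giving δ = 2.851.
(Ignoring the negligible lower-tail rejection probability gives the usual closed-form inversion.)
δ = d·√(n/2) ⇒ n = 2(δ/d)² = 2 × (2.851 / 0.7832)² = 26.50.
Round up to the next whole unit.

n = 27 per group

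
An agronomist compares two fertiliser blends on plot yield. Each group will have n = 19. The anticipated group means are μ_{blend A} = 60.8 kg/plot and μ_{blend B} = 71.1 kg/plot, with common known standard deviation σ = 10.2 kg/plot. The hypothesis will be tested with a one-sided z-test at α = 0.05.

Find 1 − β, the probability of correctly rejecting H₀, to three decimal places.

Power ≈ 0.929

Standardized effect: d = |μ_{blend A} − μ_{blend B}| / σ = |60.8 − 71.1| / 10.2 = 1.0098
Noncentrality parameter: δ = d·√(n/2) = 1.0098 × √(19/2) = 3.1124
One-sided α = 0.05 → critical value z_{0.05} = 1.645.
Power = Φ(δ − 1.645) = Φ(1.468) = 0.9289.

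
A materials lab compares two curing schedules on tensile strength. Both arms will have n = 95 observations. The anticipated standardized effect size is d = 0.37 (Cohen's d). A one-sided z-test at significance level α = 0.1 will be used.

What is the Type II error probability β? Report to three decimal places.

Noncentrality parameter: δ = d·√(n/2) = 0.37 × √(95/2) = 2.5500
One-sided α = 0.1 → critical value z_{0.1} = 1.282.
Power = P(Z > 1.282 − δ) = Φ(1.268) = 0.8977.
Type II error: β = 1 − power = 1 − 0.8977 = 0.1023.

β ≈ 0.102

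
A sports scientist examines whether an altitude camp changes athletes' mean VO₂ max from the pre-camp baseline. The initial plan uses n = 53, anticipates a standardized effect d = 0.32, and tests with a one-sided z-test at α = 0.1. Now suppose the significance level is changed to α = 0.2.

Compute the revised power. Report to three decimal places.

δ = d·√n = 0.32 × √53 = 2.3296 (unchanged). New critical value: z_{0.2} = 0.842.
Revised power = Φ(δ − 0.842) = Φ(1.488) = 0.9316.

Power ≈ 0.932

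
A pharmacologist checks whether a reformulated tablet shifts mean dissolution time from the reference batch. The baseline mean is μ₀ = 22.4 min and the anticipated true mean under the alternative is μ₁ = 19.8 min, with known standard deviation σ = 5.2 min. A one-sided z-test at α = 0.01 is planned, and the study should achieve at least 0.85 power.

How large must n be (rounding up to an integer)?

n = 46

Standardized effect: d = |μ₁ − μ₀| / σ = |19.8 − 22.4| / 5.2 = 0.5000
For power 0.85 need Φ(δ − z_{0.01}) = 0.85, so δ = z_{0.01} + z_{0.15} = 2.326 + 1.036 = 3.363.
δ = d·√n ⇒ n = (δ/d)² = (3.363 / 0.5000)² = 45.23.
Rounding up, n = 46.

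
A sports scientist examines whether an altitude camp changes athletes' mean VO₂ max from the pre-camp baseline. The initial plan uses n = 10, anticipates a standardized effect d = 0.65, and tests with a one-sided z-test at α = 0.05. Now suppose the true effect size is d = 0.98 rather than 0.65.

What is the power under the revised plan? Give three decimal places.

Power ≈ 0.927

With d = 0.98: δ = d·√n = 0.98 × √10 = 3.0990. Critical value z_{0.05} = 1.645.
Revised power = Φ(δ − 1.645) = Φ(1.454) = 0.9271.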